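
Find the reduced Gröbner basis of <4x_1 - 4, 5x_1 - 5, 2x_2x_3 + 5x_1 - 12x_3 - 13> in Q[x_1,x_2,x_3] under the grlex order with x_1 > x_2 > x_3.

The reduced Gröbner basis is the canonical form of the ideal for this ordering.

f_1 = 4x_1 - 4, LT = x_1.
f_2 = 5x_1 - 5, LT = x_1.
f_3 = 2x_2x_3 + 5x_1 - 12x_3 - 13, LT = x_2x_3.

S(f_1,f_2): lcm = x_1. S = 0.
  remainder 0.

S(f_1,f_3): leading monomials are coprime, so the S-polynomial reduces to 0 (Buchberger's first criterion).
S(f_2,f_3): leading monomials are coprime, so the S-polynomial reduces to 0 (Buchberger's first criterion).
Every S-polynomial of the final basis reduces to 0, so we have a Gröbner basis.
Inter-reduce: drop elements whose leading term is divisible by another's, tail-reduce, and make monic.

G = {x_2x_3 - 6x_3 - 4, x_1 - 1}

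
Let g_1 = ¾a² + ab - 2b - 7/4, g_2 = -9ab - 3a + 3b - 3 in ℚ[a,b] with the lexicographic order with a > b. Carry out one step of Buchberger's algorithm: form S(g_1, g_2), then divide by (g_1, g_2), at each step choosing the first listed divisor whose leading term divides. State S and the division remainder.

lcm(LM(g_1), LM(g_2)) = a²b.
S = (lcm/LT(g_1))·g_1 − (lcm/LT(g_2))·g_2 = -⅓a² + 4/3ab² + ⅓ab - ⅓a - 8/3b² - 7/3b.
Reduce S modulo (g_1, g_2) in that order:
  leading term a²: subtract (-4/9)·g_1 from -⅓a² + 4/3ab² + ⅓ab - ⅓a - 8/3b² - 7/3b → 4/3ab² + 7/9ab - ⅓a - 8/3b² - 29/9b - 7/9
  leading term ab²: subtract (-4/27b)·g_2 from 4/3ab² + 7/9ab - ⅓a - 8/3b² - 29/9b - 7/9 → ⅓ab - ⅓a - 20/9b² - 11/3b - 7/9
  leading term ab: subtract (-1/27)·g_2 from ⅓ab - ⅓a - 20/9b² - 11/3b - 7/9 → -4/9a - 20/9b² - 32/9b - 8/9
  leading term a: no divisor's leading term divides it; move -4/9a to the remainder.
  leading term b²: no divisor's leading term divides it; move -20/9b² to the remainder.
  leading term b: no divisor's leading term divides it; move -32/9b to the remainder.
  leading term 1: no divisor's leading term divides it; move -8/9 to the remainder.
The remainder -4/9a - 20/9b² - 32/9b - 8/9 is nonzero, so it would be added as the next basis element.

S(g_1, g_2) = -⅓a² + 4/3ab² + ⅓ab - ⅓a - 8/3b² - 7/3b; remainder on division = -4/9a - 20/9b² - 32/9b - 8/9.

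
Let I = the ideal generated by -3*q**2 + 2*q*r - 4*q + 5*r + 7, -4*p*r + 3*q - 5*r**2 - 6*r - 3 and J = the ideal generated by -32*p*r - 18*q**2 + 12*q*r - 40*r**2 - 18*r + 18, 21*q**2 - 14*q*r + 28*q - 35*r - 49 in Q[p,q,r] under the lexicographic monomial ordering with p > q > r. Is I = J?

Two ideals are equal iff their reduced Gröbner bases coincide (the reduced basis is unique for a fixed ordering).
Buchberger on the first generating set:
f_1 = -3*q**2 + 2*q*r - 4*q + 5*r + 7, LT = q**2.
f_2 = -4*p*r + 3*q - 5*r**2 - 6*r - 3, LT = p*r.

The S-polynomials (S(f_1,f_2)) all reduce to 0 modulo the current basis, so we have a Gröbner basis.
Inter-reduce: drop elements whose leading term is divisible by another's, tail-reduce, and make monic.
Reduced Gröbner basis: {p*r - 3/4*q + 5/4*r**2 + 3/2*r + 3/4, q**2 - 2/3*q*r + 4/3*q - 5/3*r - 7/3}.

Buchberger on the second generating set:
h_1 = -32*p*r - 18*q**2 + 12*q*r - 40*r**2 - 18*r + 18, LT = p*r.
h_2 = 21*q**2 - 14*q*r + 28*q - 35*r - 49, LT = q**2.

The S-polynomials (S(h_1,h_2)) all reduce to 0 modulo the current basis, so we have a Gröbner basis.
Inter-reduce: drop elements whose leading term is divisible by another's, tail-reduce, and make monic.
Reduced Gröbner basis: {p*r - 3/4*q + 5/4*r**2 + 3/2*r + 3/4, q**2 - 2/3*q*r + 4/3*q - 5/3*r - 7/3}.

Same reduced basis, so the two generating sets span the same ideal.

Yes, the ideals are equal.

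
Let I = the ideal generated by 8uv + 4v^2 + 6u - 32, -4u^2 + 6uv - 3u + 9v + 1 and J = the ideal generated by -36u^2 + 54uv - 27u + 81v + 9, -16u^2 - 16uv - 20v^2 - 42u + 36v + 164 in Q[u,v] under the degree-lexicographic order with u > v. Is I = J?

Yes, the ideals are equal.

Since reduced Gröbner bases are canonical representatives of ideals under a given ordering, it suffices to compute and compare them.
Buchberger on the first generating set:
f_1 = 8uv + 4v^2 + 6u - 32, LT = uv.
f_2 = -4u^2 + 6uv - 3u + 9v + 1, LT = u^2.

S(f_1,f_2): lcm = u^2v. S = 2uv^2 + 3/4u^2 - 3/4uv + 9/4v^2 - 4u + 1/4v.
  leading term uv^2: subtract (1/4v)·f_1 from 2uv^2 + 3/4u^2 - 3/4uv + 9/4v^2 - 4u + 1/4v → -v^3 + 3/4u^2 - 9/4uv + 9/4v^2 - 4u + 33/4v
  leading term v^3: no divisor's leading term divides it; move -v^3 to the remainder.
  leading term u^2: subtract (-3/16)·f_2 from 3/4u^2 - 9/4uv + 9/4v^2 - 4u + 33/4v → -9/8uv + 9/4v^2 - 73/16u + 159/16v + 3/16
  leading term uv: subtract (-9/64)·f_1 from -9/8uv + 9/4v^2 - 73/16u + 159/16v + 3/16 → 45/16v^2 - 119/32u + 159/16v - 69/16
  leading term v^2: no divisor's leading term divides it; move 45/16v^2 to the remainder.
  leading term u: no divisor's leading term divides it; move -119/32u to the remainder.
  leading term v: no divisor's leading term divides it; move 159/16v to the remainder.
  leading term 1: no divisor's leading term divides it; move -69/16 to the remainder.
  remainder -v^3 + 45/16v^2 - 119/32u + 159/16v - 69/16 ≠ 0; add g_3 = -v^3 + 45/16v^2 - 119/32u + 159/16v - 69/16 to the basis.

The other S-polynomials (S(f_1,g_3), S(f_2,g_3)) all reduce to 0 modulo the current basis, so we have a Gröbner basis.
Inter-reduce: drop elements whose leading term is divisible by another's, tail-reduce, and make monic.
Reduced Gröbner basis: {v^3 - 45/16v^2 + 119/32u - 159/16v + 69/16, u^2 + 3/4v^2 + 15/8u - 9/4v - 25/4, uv + 1/2v^2 + 3/4u - 4}.

Buchberger on the second generating set:
h_1 = -36u^2 + 54uv - 27u + 81v + 9, LT = u^2.
h_2 = -16u^2 - 16uv - 20v^2 - 42u + 36v + 164, LT = u^2.

S(h_1,h_2): lcm = u^2. S = -5/2uv - 5/4v^2 - 15/8u + 10.
  leading term uv: no divisor's leading term divides it; move -5/2uv to the remainder.
  leading term v^2: no divisor's leading term divides it; move -5/4v^2 to the remainder.
  leading term u: no divisor's leading term divides it; move -15/8u to the remainder.
  leading term 1: no divisor's leading term divides it; move 10 to the remainder.
  remainder -5/2uv - 5/4v^2 - 15/8u + 10 ≠ 0; add k_3 = -5/2uv - 5/4v^2 - 15/8u + 10 to the basis.

S(h_1,k_3): lcm = u^2v. S = -2uv^2 - 3/4u^2 + 3/4uv - 9/4v^2 + 4u - 1/4v.
  leading term uv^2: subtract (4/5v)·k_3 from -2uv^2 - 3/4u^2 + 3/4uv - 9/4v^2 + 4u - 1/4v → v^3 - 3/4u^2 + 9/4uv - 9/4v^2 + 4u - 33/4v
  leading term v^3: no divisor's leading term divides it; move v^3 to the remainder.
  leading term u^2: subtract (1/48)·h_1 from -3/4u^2 + 9/4uv - 9/4v^2 + 4u - 33/4v → 9/8uv - 9/4v^2 + 73/16u - 159/16v - 3/16
  leading term uv: subtract (-9/20)·k_3 from 9/8uv - 9/4v^2 + 73/16u - 159/16v - 3/16 → -45/16v^2 + 119/32u - 159/16v + 69/16
  leading term v^2: no divisor's leading term divides it; move -45/16v^2 to the remainder.
  leading term u: no divisor's leading term divides it; move 119/32u to the remainder.
  leading term v: no divisor's leading term divides it; move -159/16v to the remainder.
  leading term 1: no divisor's leading term divides it; move 69/16 to the remainder.
  remainder v^3 - 45/16v^2 + 119/32u - 159/16v + 69/16 ≠ 0; add k_4 = v^3 - 45/16v^2 + 119/32u - 159/16v + 69/16 to the basis.

The other S-polynomials (S(h_2,k_3), S(h_1,k_4), S(h_2,k_4), S(k_3,k_4)) all reduce to 0 modulo the current basis, so we have a Gröbner basis.
Inter-reduce: drop elements whose leading term is divisible by another's, tail-reduce, and make monic.
Reduced Gröbner basis: {v^3 - 45/16v^2 + 119/32u - 159/16v + 69/16, u^2 + 3/4v^2 + 15/8u - 9/4v - 25/4, uv + 1/2v^2 + 3/4u - 4}.

Same reduced basis, so the two generating sets span the same ideal.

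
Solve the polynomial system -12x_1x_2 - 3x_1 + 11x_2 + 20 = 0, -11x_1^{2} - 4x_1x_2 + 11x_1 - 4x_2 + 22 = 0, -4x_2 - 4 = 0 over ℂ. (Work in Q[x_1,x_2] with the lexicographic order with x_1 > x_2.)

{(-1, -1)}

Compute a lex Gröbner basis by Buchberger's algorithm.
f_1 = -12x_1x_2 - 3x_1 + 11x_2 + 20, LT = x_1x_2.
f_2 = -11x_1^{2} - 4x_1x_2 + 11x_1 - 4x_2 + 22, LT = x_1^{2}.
f_3 = -4x_2 - 4, LT = x_2.

S(f_1,f_2): lcm = x_1^{2}x_2. S = \tfrac{1}{4}x_1^{2} - \tfrac{4}{11}x_1x_2^{2} + \tfrac{1}{12}x_1x_2 - \tfrac{5}{3}x_1 - \tfrac{4}{11}x_2^{2} + 2x_2.
  leading term x_1^{2}: subtract (-\tfrac{1}{44})·f_2 from \tfrac{1}{4}x_1^{2} - \tfrac{4}{11}x_1x_2^{2} + \tfrac{1}{12}x_1x_2 - \tfrac{5}{3}x_1 - \tfrac{4}{11}x_2^{2} + 2x_2 → -\tfrac{4}{11}x_1x_2^{2} - \tfrac{1}{132}x_1x_2 - \tfrac{17}{12}x_1 - \tfrac{4}{11}x_2^{2} + \tfrac{21}{11}x_2 + \tfrac{1}{2}
  leading term x_1x_2^{2}: subtract (\tfrac{1}{33}x_2)·f_1 from -\tfrac{4}{11}x_1x_2^{2} - \tfrac{1}{132}x_1x_2 - \tfrac{17}{12}x_1 - \tfrac{4}{11}x_2^{2} + \tfrac{21}{11}x_2 + \tfrac{1}{2} → \tfrac{1}{12}x_1x_2 - \tfrac{17}{12}x_1 - \tfrac{23}{33}x_2^{2} + \tfrac{43}{33}x_2 + \tfrac{1}{2}
  leading term x_1x_2: subtract (-\tfrac{1}{144})·f_1 from \tfrac{1}{12}x_1x_2 - \tfrac{17}{12}x_1 - \tfrac{23}{33}x_2^{2} + \tfrac{43}{33}x_2 + \tfrac{1}{2} → -\tfrac{23}{16}x_1 - \tfrac{23}{33}x_2^{2} + \tfrac{2185}{1584}x_2 + \tfrac{23}{36}
  leading term x_1: no divisor's leading term divides it; move -\tfrac{23}{16}x_1 to the remainder.
  leading term x_2^{2}: subtract (\tfrac{23}{132}x_2)·f_3 from -\tfrac{23}{33}x_2^{2} + \tfrac{2185}{1584}x_2 + \tfrac{23}{36} → \tfrac{299}{144}x_2 + \tfrac{23}{36}
  leading term x_2: subtract (-\tfrac{299}{576})·f_3 from \tfrac{299}{144}x_2 + \tfrac{23}{36} → -\tfrac{23}{16}
  leading term 1: no divisor's leading term divides it; move -\tfrac{23}{16} to the remainder.
  remainder -\tfrac{23}{16}x_1 - \tfrac{23}{16} ≠ 0; add h_4 = -\tfrac{23}{16}x_1 - \tfrac{23}{16} to the basis.

The other S-polynomials (S(f_1,f_3), S(f_2,f_3), S(f_1,h_4), S(f_2,h_4), S(f_3,h_4)) all reduce to 0 modulo the current basis, so we have a Gröbner basis.
Inter-reduce: drop elements whose leading term is divisible by another's, tail-reduce, and make monic.
Reduced Gröbner basis: {x_1 + 1, x_2 + 1}.

A lex Gröbner basis eliminates variables successively. Here x_2 + 1 depends only on x_2, with roots {-1}; lifting each root through the earlier basis elements recovers the full solutions.
  x_2 = -1: the earlier basis element becomes x_1 + 1 = 0, giving x_1 = -1 — point (-1, -1).
Each listed point satisfies every original equation (direct substitution).
A lex Gröbner basis triangularizes the system, enabling back-substitution.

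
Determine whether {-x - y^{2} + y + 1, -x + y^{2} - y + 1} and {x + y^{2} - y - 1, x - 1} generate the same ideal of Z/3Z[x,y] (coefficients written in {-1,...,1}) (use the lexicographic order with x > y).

Yes, the ideals are equal.

Two ideals are equal iff their reduced Gröbner bases coincide (the reduced basis is unique for a fixed ordering).
Buchberger on the first generating set:
f_1 = -x - y^{2} + y + 1, LT = x.
f_2 = -x + y^{2} - y + 1, LT = x.

S(f_1,f_2): lcm = x. S = -y^{2} + y.
  leading term y^{2}: no divisor's leading term divides it; move -y^{2} to the remainder.
  leading term y: no divisor's leading term divides it; move y to the remainder.
  remainder -y^{2} + y ≠ 0; add g_3 = -y^{2} + y to the basis.

The other S-polynomials (S(f_1,g_3), S(f_2,g_3)) all reduce to 0 modulo the current basis, so we have a Gröbner basis.
Inter-reduce: drop elements whose leading term is divisible by another's, tail-reduce, and make monic.
Reduced Gröbner basis: {x - 1, y^{2} - y}.

Buchberger on the second generating set:
h_1 = x + y^{2} - y - 1, LT = x.
h_2 = x - 1, LT = x.

S(h_1,h_2): lcm = x. S = y^{2} - y.
  leading term y^{2}: no divisor's leading term divides it; move y^{2} to the remainder.
  leading term y: no divisor's leading term divides it; move -y to the remainder.
  remainder y^{2} - y ≠ 0; add k_3 = y^{2} - y to the basis.

The other S-polynomials (S(h_1,k_3), S(h_2,k_3)) all reduce to 0 modulo the current basis, so we have a Gröbner basis.
Inter-reduce: drop elements whose leading term is divisible by another's, tail-reduce, and make monic.
Reduced Gröbner basis: {x - 1, y^{2} - y}.

These coincide, so the ideals are equal.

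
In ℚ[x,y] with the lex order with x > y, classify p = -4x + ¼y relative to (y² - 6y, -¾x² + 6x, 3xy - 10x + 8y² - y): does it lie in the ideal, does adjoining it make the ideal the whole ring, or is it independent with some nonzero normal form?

First compute the reduced Gröbner basis of I by Buchberger's algorithm.
f_1 = y² - 6y, LT = y².
f_2 = -¾x² + 6x, LT = x².
f_3 = 3xy - 10x + 8y² - y, LT = xy.

S(f_1,f_3): lcm = xy². S = -8/3xy - 8/3y³ + ⅓y².
  leading term xy: subtract (-8/9)·f_3 from -8/3xy - 8/3y³ + ⅓y² → -80/9x - 8/3y³ + 67/9y² - 8/9y
  leading term x: no divisor's leading term divides it; move -80/9x to the remainder.
  leading term y³: subtract (-8/3y)·f_1 from -8/3y³ + 67/9y² - 8/9y → -77/9y² - 8/9y
  leading term y²: subtract (-77/9)·f_1 from -77/9y² - 8/9y → -470/9y
  leading term y: no divisor's leading term divides it; move -470/9y to the remainder.
  remainder -80/9x - 470/9y ≠ 0; add h_4 = -80/9x - 470/9y to the basis.

S(f_2,f_3): lcm = x²y. S = 10/3x² - 8/3xy² - 23/3xy.
  leading term x²: subtract (-40/9)·f_2 from 10/3x² - 8/3xy² - 23/3xy → -8/3xy² - 23/3xy + 80/3x
  leading term xy²: subtract (-8/3x)·f_1 from -8/3xy² - 23/3xy + 80/3x → -71/3xy + 80/3x
  leading term xy: subtract (-71/9)·f_3 from -71/3xy + 80/3x → -470/9x + 568/9y² - 71/9y
  leading term x: subtract (47/8)·h_4 from -470/9x + 568/9y² - 71/9y → 568/9y² + 3587/12y
  leading term y²: subtract (568/9)·f_1 from 568/9y² + 3587/12y → 8131/12y
  leading term y: no divisor's leading term divides it; move 8131/12y to the remainder.
  remainder 8131/12y ≠ 0; add h_5 = 8131/12y to the basis.

The other S-polynomials (S(f_1,f_2), S(f_1,h_4), S(f_2,h_4), S(f_3,h_4), S(f_1,h_5), S(f_2,h_5), S(f_3,h_5), S(h_4,h_5)) all reduce to 0 modulo the current basis, so we have a Gröbner basis.
Inter-reduce: drop elements whose leading term is divisible by another's, tail-reduce, and make monic.
Reduced Gröbner basis: {x, y}.
Label its elements g_1 = x, g_2 = y.

Reduce p = -4x + ¼y modulo G:
  leading term x: subtract (-4)·g_1 from -4x + ¼y → ¼y
  leading term y: subtract (¼)·g_2 from ¼y → 0
  normal form = 0.
Since the normal form is 0, p ∈ I.

-4x + ¼y lies in I (it reduces to 0).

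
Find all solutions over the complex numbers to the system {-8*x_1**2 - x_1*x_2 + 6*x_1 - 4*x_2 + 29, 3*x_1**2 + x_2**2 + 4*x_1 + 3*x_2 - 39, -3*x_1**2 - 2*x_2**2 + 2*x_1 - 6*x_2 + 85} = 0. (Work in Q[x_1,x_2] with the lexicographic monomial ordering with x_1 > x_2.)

Compute a lex Gröbner basis by Buchberger's algorithm.
f_1 = -8*x_1**2 - x_1*x_2 + 6*x_1 - 4*x_2 + 29, LT = x_1**2.
f_2 = 3*x_1**2 + 4*x_1 + x_2**2 + 3*x_2 - 39, LT = x_1**2.
f_3 = -3*x_1**2 + 2*x_1 - 2*x_2**2 - 6*x_2 + 85, LT = x_1**2.

S(f_1,f_2): lcm = x_1**2. S = 1/8*x_1*x_2 - 25/12*x_1 - 1/3*x_2**2 - 1/2*x_2 + 75/8.
  reduce S modulo (f_1, f_2, f_3):
  remainder 1/8*x_1*x_2 - 25/12*x_1 - 1/3*x_2**2 - 1/2*x_2 + 75/8 ≠ 0; add h_4 = 1/8*x_1*x_2 - 25/12*x_1 - 1/3*x_2**2 - 1/2*x_2 + 75/8 to the basis.

S(f_1,f_3): lcm = x_1**2. S = 1/8*x_1*x_2 - 1/12*x_1 - 2/3*x_2**2 - 3/2*x_2 + 593/24.
  reduce S modulo (f_1, f_2, f_3, h_4):
  remainder 2*x_1 - 1/3*x_2**2 - x_2 + 46/3 ≠ 0; add h_5 = 2*x_1 - 1/3*x_2**2 - x_2 + 46/3 to the basis.

S(f_1,h_4): lcm = x_1**2*x_2. S = 50/3*x_1**2 + 67/24*x_1*x_2**2 + 13/4*x_1*x_2 - 75*x_1 + 1/2*x_2**2 - 29/8*x_2.
  reduce S modulo (f_1, f_2, f_3, h_4, h_5):
  remainder 67/9*x_2**3 + 42269/162*x_2**2 + 18125/54*x_2 - 739675/81 ≠ 0; add h_6 = 67/9*x_2**3 + 42269/162*x_2**2 + 18125/54*x_2 - 739675/81 to the basis.

S(f_3,h_4): lcm = x_1**2*x_2. S = 50/3*x_1**2 + 8/3*x_1*x_2**2 + 10/3*x_1*x_2 - 75*x_1 + 2/3*x_2**3 + 2*x_2**2 - 85/3*x_2.
  reduce S modulo (f_1, f_2, f_3, h_4, h_5, h_6):
  remainder -78047/3618*x_2**2 - 66365/1206*x_2 + 1473325/1809 ≠ 0; add h_7 = -78047/3618*x_2**2 - 66365/1206*x_2 + 1473325/1809 to the basis.

S(f_1,h_5): lcm = x_1**2. S = 1/6*x_1*x_2**2 + 5/8*x_1*x_2 - 101/12*x_1 + 1/2*x_2 - 29/8.
  reduce S modulo (f_1, f_2, f_3, h_4, h_5, h_6, h_7):
  remainder 11821/156094*x_2 - 59105/156094 ≠ 0; add h_8 = 11821/156094*x_2 - 59105/156094 to the basis.

The other S-polynomials (S(f_2,f_3), S(f_2,h_4), S(f_2,h_5), S(f_3,h_5), S(h_4,h_5), S(f_1,h_6), S(f_2,h_6), S(f_3,h_6), S(h_4,h_6), S(h_5,h_6), S(f_1,h_7), S(f_2,h_7), S(f_3,h_7), S(h_4,h_7), S(h_5,h_7), S(h_6,h_7), S(f_1,h_8), S(f_2,h_8), S(f_3,h_8), S(h_4,h_8), S(h_5,h_8), S(h_6,h_8), S(h_7,h_8)) all reduce to 0 modulo the current basis, so we have a Gröbner basis.
Inter-reduce: drop elements whose leading term is divisible by another's, tail-reduce, and make monic.
Reduced Gröbner basis: {x_1 + 1, x_2 - 5}.

From the last basis element, x_2 - 5 = 0, so x_2 takes values in {5}. Each choice, substituted upward through the basis, yields the corresponding point(s) of the solution set.
  x_2 = 5: the earlier basis element becomes x_1 + 1 = 0, giving x_1 = -1 — point (-1, 5).

{(-1, 5)}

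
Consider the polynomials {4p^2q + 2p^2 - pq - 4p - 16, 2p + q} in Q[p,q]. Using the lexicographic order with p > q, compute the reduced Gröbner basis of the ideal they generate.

G = {p + 1/2q, q^3 + q^2 + 2q - 16}

f_1 = 4p^2q + 2p^2 - pq - 4p - 16, LT = p^2q.
f_2 = 2p + q, LT = p.

S(f_1,f_2): lcm = p^2q. S = 1/2p^2 - 1/2pq^2 - 1/4pq - p - 4.
  reduce S modulo (f_1, f_2):
  remainder 1/4q^3 + 1/4q^2 + 1/2q - 4 ≠ 0; add g_3 = 1/4q^3 + 1/4q^2 + 1/2q - 4 to the basis.

The other S-polynomials (S(f_1,g_3), S(f_2,g_3)) all reduce to 0 modulo the current basis, so we have a Gröbner basis.
Inter-reduce: drop elements whose leading term is divisible by another's, tail-reduce, and make monic.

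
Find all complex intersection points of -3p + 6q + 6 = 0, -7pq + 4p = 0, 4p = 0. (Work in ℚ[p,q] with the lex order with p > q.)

{(0, -1)}

Compute a lex Gröbner basis by Buchberger's algorithm.
f_1 = -3p + 6q + 6, LT = p.
f_2 = -7pq + 4p, LT = pq.
f_3 = 4p, LT = p.

S(f_1,f_2): lcm = pq. S = 4/7p - 2q² - 2q.
  reduce S modulo (f_1, f_2, f_3):
  remainder -2q² - 6/7q + 8/7 ≠ 0; add h_4 = -2q² - 6/7q + 8/7 to the basis.

S(f_1,f_3): lcm = p. S = -2q - 2.
  reduce S modulo (f_1, f_2, f_3, h_4):
  remainder -2q - 2 ≠ 0; add h_5 = -2q - 2 to the basis.

The other S-polynomials (S(f_2,f_3), S(f_1,h_4), S(f_2,h_4), S(f_3,h_4), S(f_1,h_5), S(f_2,h_5), S(f_3,h_5), S(h_4,h_5)) all reduce to 0 modulo the current basis, so we have a Gröbner basis.
Inter-reduce: drop elements whose leading term is divisible by another's, tail-reduce, and make monic.
Reduced Gröbner basis: {p, q + 1}.

From the last basis element, q + 1 = 0, so q takes values in {-1}. Each choice, substituted upward through the basis, yields the corresponding point(s) of the solution set.
  q = -1: the earlier basis element becomes p = 0, giving p = 0 — point (0, -1).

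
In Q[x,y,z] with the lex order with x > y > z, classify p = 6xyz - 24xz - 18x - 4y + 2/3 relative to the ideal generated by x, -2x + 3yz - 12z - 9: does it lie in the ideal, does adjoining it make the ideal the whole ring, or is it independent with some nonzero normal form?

6xyz - 24xz - 18x - 4y + 2/3 is independent of I; its normal form modulo I is -4y + 2/3.

First compute the reduced Gröbner basis of I by Buchberger's algorithm.
f_1 = x, LT = x.
f_2 = -2x + 3yz - 12z - 9, LT = x.

S(f_1,f_2): lcm = x. S = 3/2yz - 6z - 9/2.
  leading term yz: no divisor's leading term divides it; move 3/2yz to the remainder.
  leading term z: no divisor's leading term divides it; move -6z to the remainder.
  leading term 1: no divisor's leading term divides it; move -9/2 to the remainder.
  remainder 3/2yz - 6z - 9/2 ≠ 0; add h_3 = 3/2yz - 6z - 9/2 to the basis.

S(f_1,h_3): leading monomials are coprime, so the S-polynomial reduces to 0 (Buchberger's first criterion).
S(f_2,h_3): leading monomials are coprime, so the S-polynomial reduces to 0 (Buchberger's first criterion).
Every S-polynomial of the final basis reduces to 0, so we have a Gröbner basis.
Inter-reduce: drop elements whose leading term is divisible by another's, tail-reduce, and make monic.
Reduced Gröbner basis: {x, yz - 4z - 3}.
Label its elements g_1 = x, g_2 = yz - 4z - 3.

Reduce p = 6xyz - 24xz - 18x - 4y + 2/3 modulo G:
  leading term xyz: subtract (6yz)·g_1 from 6xyz - 24xz - 18x - 4y + 2/3 → -24xz - 18x - 4y + 2/3
  leading term xz: subtract (-24z)·g_1 from -24xz - 18x - 4y + 2/3 → -18x - 4y + 2/3
  leading term x: subtract (-18)·g_1 from -18x - 4y + 2/3 → -4y + 2/3
  leading term y: no divisor's leading term divides it; move -4y to the remainder.
  leading term 1: no divisor's leading term divides it; move 2/3 to the remainder.
  normal form = -4y + 2/3.
The normal form is nonzero, so p ∉ I. Since p minus its normal form lies in I, I + (p) = I + (r) where r = -4y + 2/3; decide whether this ideal is the whole ring.
Run Buchberger on G together with r (pairs among the g_i already reduce to 0 since G is a Gröbner basis):
g_1 = x, LT = x.
g_2 = yz - 4z - 3, LT = yz.
r = -4y + 2/3, LT = y.

S(g_1,g_2): leading monomials are coprime, so the S-polynomial reduces to 0 (Buchberger's first criterion).
S(g_1,r): leading monomials are coprime, so the S-polynomial reduces to 0 (Buchberger's first criterion).
S(g_2,r): lcm = yz. S = -23/6z - 3.
  leading term z: no divisor's leading term divides it; move -23/6z to the remainder.
  leading term 1: no divisor's leading term divides it; move -3 to the remainder.
  remainder -23/6z - 3 ≠ 0; add m_4 = -23/6z - 3 to the basis.

S(g_1,m_4): leading monomials are coprime, so the S-polynomial reduces to 0 (Buchberger's first criterion).
S(g_2,m_4): lcm = yz. S = -18/23y - 4z - 3.
  leading term y: subtract (9/46)·r from -18/23y - 4z - 3 → -4z - 72/23
  leading term z: subtract (24/23)·m_4 from -4z - 72/23 → 0
  remainder 0.

S(r,m_4): leading monomials are coprime, so the S-polynomial reduces to 0 (Buchberger's first criterion).
Every S-polynomial of the final basis reduces to 0, so we have a Gröbner basis.
Inter-reduce: drop elements whose leading term is divisible by another's, tail-reduce, and make monic.
Reduced Gröbner basis: {x, y - 1/6, z + 18/23}.
The reduced Gröbner basis of I + (p) is {x, y - 1/6, z + 18/23} ≠ {1}, a proper ideal, so the enlarged system stays consistent: p is independent of I, with normal form -4y + 2/3.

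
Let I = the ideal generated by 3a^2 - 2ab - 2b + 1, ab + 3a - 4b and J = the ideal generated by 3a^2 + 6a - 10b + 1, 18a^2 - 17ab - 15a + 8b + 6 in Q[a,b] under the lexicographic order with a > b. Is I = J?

Equality of ideals is decidable: compute both reduced Gröbner bases (unique for the ordering) and check whether they agree.
Buchberger on the first generating set:
f_1 = 3a^2 - 2ab - 2b + 1, LT = a^2.
f_2 = ab + 3a - 4b, LT = ab.

S(f_1,f_2): lcm = a^2b. S = -3a^2 - 2/3ab^2 + 4ab - 2/3b^2 + 1/3b.
  leading term a^2: subtract (-1)·f_1 from -3a^2 - 2/3ab^2 + 4ab - 2/3b^2 + 1/3b → -2/3ab^2 + 2ab - 2/3b^2 - 5/3b + 1
  leading term ab^2: subtract (-2/3b)·f_2 from -2/3ab^2 + 2ab - 2/3b^2 - 5/3b + 1 → 4ab - 10/3b^2 - 5/3b + 1
  leading term ab: subtract (4)·f_2 from 4ab - 10/3b^2 - 5/3b + 1 → -12a - 10/3b^2 + 43/3b + 1
  leading term a: no divisor's leading term divides it; move -12a to the remainder.
  leading term b^2: no divisor's leading term divides it; move -10/3b^2 to the remainder.
  leading term b: no divisor's leading term divides it; move 43/3b to the remainder.
  leading term 1: no divisor's leading term divides it; move 1 to the remainder.
  remainder -12a - 10/3b^2 + 43/3b + 1 ≠ 0; add g_3 = -12a - 10/3b^2 + 43/3b + 1 to the basis.

S(f_2,g_3): lcm = ab. S = 3a - 5/18b^3 + 43/36b^2 - 47/12b.
  leading term a: subtract (-1/4)·g_3 from 3a - 5/18b^3 + 43/36b^2 - 47/12b → -5/18b^3 + 13/36b^2 - 1/3b + 1/4
  leading term b^3: no divisor's leading term divides it; move -5/18b^3 to the remainder.
  leading term b^2: no divisor's leading term divides it; move 13/36b^2 to the remainder.
  leading term b: no divisor's leading term divides it; move -1/3b to the remainder.
  leading term 1: no divisor's leading term divides it; move 1/4 to the remainder.
  remainder -5/18b^3 + 13/36b^2 - 1/3b + 1/4 ≠ 0; add g_4 = -5/18b^3 + 13/36b^2 - 1/3b + 1/4 to the basis.

The other S-polynomials (S(f_1,g_3), S(f_1,g_4), S(f_2,g_4), S(g_3,g_4)) all reduce to 0 modulo the current basis, so we have a Gröbner basis.
Inter-reduce: drop elements whose leading term is divisible by another's, tail-reduce, and make monic.
Reduced Gröbner basis: {a + 5/18b^2 - 43/36b - 1/12, b^3 - 13/10b^2 + 6/5b - 9/10}.

Buchberger on the second generating set:
h_1 = 3a^2 + 6a - 10b + 1, LT = a^2.
h_2 = 18a^2 - 17ab - 15a + 8b + 6, LT = a^2.

S(h_1,h_2): lcm = a^2. S = 17/18ab + 17/6a - 34/9b.
  leading term ab: no divisor's leading term divides it; move 17/18ab to the remainder.
  leading term a: no divisor's leading term divides it; move 17/6a to the remainder.
  leading term b: no divisor's leading term divides it; move -34/9b to the remainder.
  remainder 17/18ab + 17/6a - 34/9b ≠ 0; add k_3 = 17/18ab + 17/6a - 34/9b to the basis.

S(h_1,k_3): lcm = a^2b. S = -3a^2 + 6ab - 10/3b^2 + 1/3b.
  leading term a^2: subtract (-1)·h_1 from -3a^2 + 6ab - 10/3b^2 + 1/3b → 6ab + 6a - 10/3b^2 - 29/3b + 1
  leading term ab: subtract (108/17)·k_3 from 6ab + 6a - 10/3b^2 - 29/3b + 1 → -12a - 10/3b^2 + 43/3b + 1
  leading term a: no divisor's leading term divides it; move -12a to the remainder.
  leading term b^2: no divisor's leading term divides it; move -10/3b^2 to the remainder.
  leading term b: no divisor's leading term divides it; move 43/3b to the remainder.
  leading term 1: no divisor's leading term divides it; move 1 to the remainder.
  remainder -12a - 10/3b^2 + 43/3b + 1 ≠ 0; add k_4 = -12a - 10/3b^2 + 43/3b + 1 to the basis.

S(k_3,k_4): lcm = ab. S = 3a - 5/18b^3 + 43/36b^2 - 47/12b.
  leading term a: subtract (-1/4)·k_4 from 3a - 5/18b^3 + 43/36b^2 - 47/12b → -5/18b^3 + 13/36b^2 - 1/3b + 1/4
  leading term b^3: no divisor's leading term divides it; move -5/18b^3 to the remainder.
  leading term b^2: no divisor's leading term divides it; move 13/36b^2 to the remainder.
  leading term b: no divisor's leading term divides it; move -1/3b to the remainder.
  leading term 1: no divisor's leading term divides it; move 1/4 to the remainder.
  remainder -5/18b^3 + 13/36b^2 - 1/3b + 1/4 ≠ 0; add k_5 = -5/18b^3 + 13/36b^2 - 1/3b + 1/4 to the basis.

The other S-polynomials (S(h_2,k_3), S(h_1,k_4), S(h_2,k_4), S(h_1,k_5), S(h_2,k_5), S(k_3,k_5), S(k_4,k_5)) all reduce to 0 modulo the current basis, so we have a Gröbner basis.
Inter-reduce: drop elements whose leading term is divisible by another's, tail-reduce, and make monic.
Reduced Gröbner basis: {a + 5/18b^2 - 43/36b - 1/12, b^3 - 13/10b^2 + 6/5b - 9/10}.

Same reduced basis, so the two generating sets span the same ideal.

Yes, the ideals are equal.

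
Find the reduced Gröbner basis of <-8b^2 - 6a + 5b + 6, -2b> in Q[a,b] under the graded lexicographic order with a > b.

G = {a - 1, b}

f_1 = -8b^2 - 6a + 5b + 6, LT = b^2.
f_2 = -2b, LT = b.

S(f_1,f_2): lcm = b^2. S = 3/4a - 5/8b - 3/4.
  reduce S modulo (f_1, f_2):
  remainder 3/4a - 3/4 ≠ 0; add g_3 = 3/4a - 3/4 to the basis.

The other S-polynomials (S(f_1,g_3), S(f_2,g_3)) all reduce to 0 modulo the current basis, so we have a Gröbner basis.
Inter-reduce: drop elements whose leading term is divisible by another's, tail-reduce, and make monic.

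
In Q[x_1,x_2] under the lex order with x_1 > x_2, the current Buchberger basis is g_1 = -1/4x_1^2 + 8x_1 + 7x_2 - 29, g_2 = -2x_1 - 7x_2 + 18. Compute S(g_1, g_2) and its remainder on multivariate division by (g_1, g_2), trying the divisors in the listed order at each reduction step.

lcm(LM(g_1), LM(g_2)) = x_1^2.
S = (lcm/LT(g_1))·g_1 − (lcm/LT(g_2))·g_2 = -7/2x_1x_2 - 23x_1 - 28x_2 + 116.
Reduce S modulo (g_1, g_2) in that order:
  leading term x_1x_2: subtract (7/4x_2)·g_2 from -7/2x_1x_2 - 23x_1 - 28x_2 + 116 → -23x_1 + 49/4x_2^2 - 119/2x_2 + 116
  leading term x_1: subtract (23/2)·g_2 from -23x_1 + 49/4x_2^2 - 119/2x_2 + 116 → 49/4x_2^2 + 21x_2 - 91
  leading term x_2^2: no divisor's leading term divides it; move 49/4x_2^2 to the remainder.
  leading term x_2: no divisor's leading term divides it; move 21x_2 to the remainder.
  leading term 1: no divisor's leading term divides it; move -91 to the remainder.
The remainder 49/4x_2^2 + 21x_2 - 91 is nonzero, so it would be added as the next basis element.
An S-polynomial is built so that the two leading terms cancel; whether anything survives reduction is exactly the Gröbner-basis criterion.

S(g_1, g_2) = -7/2x_1x_2 - 23x_1 - 28x_2 + 116; remainder on division = 49/4x_2^2 + 21x_2 - 91.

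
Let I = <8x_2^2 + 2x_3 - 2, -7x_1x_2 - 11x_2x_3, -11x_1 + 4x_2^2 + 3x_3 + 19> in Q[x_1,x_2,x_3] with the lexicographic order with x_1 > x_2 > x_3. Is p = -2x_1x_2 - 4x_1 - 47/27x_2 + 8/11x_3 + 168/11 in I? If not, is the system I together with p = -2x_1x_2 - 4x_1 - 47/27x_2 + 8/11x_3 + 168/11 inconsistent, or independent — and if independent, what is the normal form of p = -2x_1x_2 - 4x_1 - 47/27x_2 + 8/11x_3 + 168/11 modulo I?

Adjoining -2x_1x_2 - 4x_1 - 47/27x_2 + 8/11x_3 + 168/11 makes the ideal the whole ring: the system is inconsistent.

First compute the reduced Gröbner basis of I by Buchberger's algorithm.
f_1 = 8x_2^2 + 2x_3 - 2, LT = x_2^2.
f_2 = -7x_1x_2 - 11x_2x_3, LT = x_1x_2.
f_3 = -11x_1 + 4x_2^2 + 3x_3 + 19, LT = x_1.

S(f_1,f_2): lcm = x_1x_2^2. S = 1/4x_1x_3 - 1/4x_1 - 11/7x_2^2x_3.
  reduce S modulo (f_1, f_2, f_3):
  remainder 135/308x_3^2 + 5/308x_3 - 5/11 ≠ 0; add h_4 = 135/308x_3^2 + 5/308x_3 - 5/11 to the basis.

S(f_2,f_3): lcm = x_1x_2. S = 4/11x_2^3 + 142/77x_2x_3 + 19/11x_2.
  reduce S modulo (f_1, f_2, f_3, h_4):
  remainder 135/77x_2x_3 + 20/11x_2 ≠ 0; add h_5 = 135/77x_2x_3 + 20/11x_2 to the basis.

The other S-polynomials (S(f_1,f_3), S(f_1,h_4), S(f_2,h_4), S(f_3,h_4), S(f_1,h_5), S(f_2,h_5), S(f_3,h_5), S(h_4,h_5)) all reduce to 0 modulo the current basis, so we have a Gröbner basis.
Inter-reduce: drop elements whose leading term is divisible by another's, tail-reduce, and make monic.
Reduced Gröbner basis: {x_1 - 2/11x_3 - 20/11, x_2^2 + 1/4x_3 - 1/4, x_2x_3 + 28/27x_2, x_3^2 + 1/27x_3 - 28/27}.
Label its elements g_1 = x_1 - 2/11x_3 - 20/11, g_2 = x_2^2 + 1/4x_3 - 1/4, g_3 = x_2x_3 + 28/27x_2, g_4 = x_3^2 + 1/27x_3 - 28/27.

Reduce p = -2x_1x_2 - 4x_1 - 47/27x_2 + 8/11x_3 + 168/11 modulo G:
  leading term x_1x_2: subtract (-2x_2)·g_1 from -2x_1x_2 - 4x_1 - 47/27x_2 + 8/11x_3 + 168/11 → -4x_1 - 4/11x_2x_3 - 1597/297x_2 + 8/11x_3 + 168/11
  leading term x_1: subtract (-4)·g_1 from -4x_1 - 4/11x_2x_3 - 1597/297x_2 + 8/11x_3 + 168/11 → -4/11x_2x_3 - 1597/297x_2 + 8
  leading term x_2x_3: subtract (-4/11)·g_3 from -4/11x_2x_3 - 1597/297x_2 + 8 → -5x_2 + 8
  leading term x_2: no divisor's leading term divides it; move -5x_2 to the remainder.
  leading term 1: no divisor's leading term divides it; move 8 to the remainder.
  normal form = -5x_2 + 8.
The normal form is nonzero, so p ∉ I. Since p minus its normal form lies in I, I + (p) = I + (r) where r = -5x_2 + 8; decide whether this ideal is the whole ring.
Run Buchberger on G together with r (pairs among the g_i already reduce to 0 since G is a Gröbner basis):
g_1 = x_1 - 2/11x_3 - 20/11, LT = x_1.
g_2 = x_2^2 + 1/4x_3 - 1/4, LT = x_2^2.
g_3 = x_2x_3 + 28/27x_2, LT = x_2x_3.
g_4 = x_3^2 + 1/27x_3 - 28/27, LT = x_3^2.
r = -5x_2 + 8, LT = x_2.

S(g_2,r): lcm = x_2^2. S = 8/5x_2 + 1/4x_3 - 1/4.
  reduce S modulo (g_1, g_2, g_3, g_4, r):
  remainder 1/4x_3 + 231/100 ≠ 0; add m_6 = 1/4x_3 + 231/100 to the basis.

S(g_3,r): lcm = x_2x_3. S = 28/27x_2 + 8/5x_3.
  reduce S modulo (g_1, g_2, g_3, g_4, r, m_6):
  remainder -44296/3375 ≠ 0; add m_7 = -44296/3375 to the basis.

The other S-polynomials (S(g_1,g_2), S(g_1,g_3), S(g_1,g_4), S(g_1,r), S(g_2,g_3), S(g_2,g_4), S(g_3,g_4), S(g_4,r), S(g_1,m_6), S(g_2,m_6), S(g_3,m_6), S(g_4,m_6), S(r,m_6), S(g_1,m_7), S(g_2,m_7), S(g_3,m_7), S(g_4,m_7), S(r,m_7), S(m_6,m_7)) all reduce to 0 modulo the current basis, so we have a Gröbner basis.
Inter-reduce: drop elements whose leading term is divisible by another's, tail-reduce, and make monic.
Reduced Gröbner basis: {1}.
The reduced Gröbner basis of I + (p) is {1}: the ideal is the whole ring, so the enlarged system has no common solution — adjoining p is inconsistent.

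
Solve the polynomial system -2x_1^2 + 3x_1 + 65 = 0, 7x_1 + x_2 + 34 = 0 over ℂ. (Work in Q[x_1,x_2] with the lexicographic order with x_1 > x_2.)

{(13/2, -159/2), (-5, 1)}

Compute a lex Gröbner basis by Buchberger's algorithm.
f_1 = -2x_1^2 + 3x_1 + 65, LT = x_1^2.
f_2 = 7x_1 + x_2 + 34, LT = x_1.

S(f_1,f_2): lcm = x_1^2. S = -1/7x_1x_2 - 89/14x_1 - 65/2.
  leading term x_1x_2: subtract (-1/49x_2)·f_2 from -1/7x_1x_2 - 89/14x_1 - 65/2 → -89/14x_1 + 1/49x_2^2 + 34/49x_2 - 65/2
  leading term x_1: subtract (-89/98)·f_2 from -89/14x_1 + 1/49x_2^2 + 34/49x_2 - 65/2 → 1/49x_2^2 + 157/98x_2 - 159/98
  leading term x_2^2: no divisor's leading term divides it; move 1/49x_2^2 to the remainder.
  leading term x_2: no divisor's leading term divides it; move 157/98x_2 to the remainder.
  leading term 1: no divisor's leading term divides it; move -159/98 to the remainder.
  remainder 1/49x_2^2 + 157/98x_2 - 159/98 ≠ 0; add h_3 = 1/49x_2^2 + 157/98x_2 - 159/98 to the basis.

S(f_1,h_3): leading monomials are coprime, so the S-polynomial reduces to 0 (Buchberger's first criterion).
S(f_2,h_3): leading monomials are coprime, so the S-polynomial reduces to 0 (Buchberger's first criterion).
Every S-polynomial of the final basis reduces to 0, so we have a Gröbner basis.
Inter-reduce: drop elements whose leading term is divisible by another's, tail-reduce, and make monic.
Reduced Gröbner basis: {x_1 + 1/7x_2 + 34/7, x_2^2 + 157/2x_2 - 159/2}.

Since the basis is lex-ordered, x_2^2 + 157/2x_2 - 159/2 is univariate in x_2. Its roots are {-159/2, 1}. Back-substituting each root into the other basis elements fixes the other coordinates.
  x_2 = -159/2: the earlier basis element becomes x_1 - 13/2 = 0, giving x_1 = 13/2 — point (13/2, -159/2).
  x_2 = 1: the earlier basis element becomes x_1 + 5 = 0, giving x_1 = -5 — point (-5, 1).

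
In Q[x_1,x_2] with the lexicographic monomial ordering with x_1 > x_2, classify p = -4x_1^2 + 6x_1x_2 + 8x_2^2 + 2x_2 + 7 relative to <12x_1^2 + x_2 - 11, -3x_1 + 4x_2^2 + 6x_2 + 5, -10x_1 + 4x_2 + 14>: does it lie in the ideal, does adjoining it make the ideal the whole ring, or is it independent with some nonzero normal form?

First compute the reduced Gröbner basis of I by Buchberger's algorithm.
f_1 = 12x_1^2 + x_2 - 11, LT = x_1^2.
f_2 = -3x_1 + 4x_2^2 + 6x_2 + 5, LT = x_1.
f_3 = -10x_1 + 4x_2 + 14, LT = x_1.

S(f_1,f_2): lcm = x_1^2. S = 4/3x_1x_2^2 + 2x_1x_2 + 5/3x_1 + 1/12x_2 - 11/12.
  reduce S modulo (f_1, f_2, f_3):
  remainder 16/9x_2^4 + 16/3x_2^3 + 76/9x_2^2 + 27/4x_2 + 67/36 ≠ 0; add h_4 = 16/9x_2^4 + 16/3x_2^3 + 76/9x_2^2 + 27/4x_2 + 67/36 to the basis.

S(f_1,f_3): lcm = x_1^2. S = 2/5x_1x_2 + 7/5x_1 + 1/12x_2 - 11/12.
  reduce S modulo (f_1, f_2, f_3, h_4):
  remainder 8/15x_2^3 + 8/3x_2^2 + 71/20x_2 + 17/12 ≠ 0; add h_5 = 8/15x_2^3 + 8/3x_2^2 + 71/20x_2 + 17/12 to the basis.

S(f_2,f_3): lcm = x_1. S = -4/3x_2^2 - 8/5x_2 - 4/15.
  reduce S modulo (f_1, f_2, f_3, h_4, h_5):
  remainder -4/3x_2^2 - 8/5x_2 - 4/15 ≠ 0; add h_6 = -4/3x_2^2 - 8/5x_2 - 4/15 to the basis.

S(h_4,h_5): lcm = x_2^4. S = -2x_2^3 - 61/32x_2^2 + 73/64x_2 + 67/64.
  reduce S modulo (f_1, f_2, f_3, h_4, h_5, h_6):
  remainder 1517/320x_2 + 1517/320 ≠ 0; add h_7 = 1517/320x_2 + 1517/320 to the basis.

The other S-polynomials (S(f_1,h_4), S(f_2,h_4), S(f_3,h_4), S(f_1,h_5), S(f_2,h_5), S(f_3,h_5), S(f_1,h_6), S(f_2,h_6), S(f_3,h_6), S(h_4,h_6), S(h_5,h_6), S(f_1,h_7), S(f_2,h_7), S(f_3,h_7), S(h_4,h_7), S(h_5,h_7), S(h_6,h_7)) all reduce to 0 modulo the current basis, so we have a Gröbner basis.
Inter-reduce: drop elements whose leading term is divisible by another's, tail-reduce, and make monic.
Reduced Gröbner basis: {x_1 - 1, x_2 + 1}.
Label its elements g_1 = x_1 - 1, g_2 = x_2 + 1.

Reduce p = -4x_1^2 + 6x_1x_2 + 8x_2^2 + 2x_2 + 7 modulo G:
  leading term x_1^2: subtract (-4x_1)·g_1 from -4x_1^2 + 6x_1x_2 + 8x_2^2 + 2x_2 + 7 → 6x_1x_2 - 4x_1 + 8x_2^2 + 2x_2 + 7
  leading term x_1x_2: subtract (6x_2)·g_1 from 6x_1x_2 - 4x_1 + 8x_2^2 + 2x_2 + 7 → -4x_1 + 8x_2^2 + 8x_2 + 7
  leading term x_1: subtract (-4)·g_1 from -4x_1 + 8x_2^2 + 8x_2 + 7 → 8x_2^2 + 8x_2 + 3
  leading term x_2^2: subtract (8x_2)·g_2 from 8x_2^2 + 8x_2 + 3 → 3
  leading term 1: no divisor's leading term divides it; move 3 to the remainder.
  normal form = 3.
The normal form is nonzero, so p ∉ I. Since p minus its normal form lies in I, I + (p) = I + (r) where r = 3; decide whether this ideal is the whole ring.
Here r = 3 is a nonzero constant, hence a unit: 1 ∈ I + (p), the Gröbner basis of I + (p) is {1}, and the enlarged system has no common solution — adjoining p is inconsistent.

The remainder on division by a Gröbner basis is unique — it is the normal form.

Adjoining -4x_1^2 + 6x_1x_2 + 8x_2^2 + 2x_2 + 7 makes the ideal the whole ring: the system is inconsistent.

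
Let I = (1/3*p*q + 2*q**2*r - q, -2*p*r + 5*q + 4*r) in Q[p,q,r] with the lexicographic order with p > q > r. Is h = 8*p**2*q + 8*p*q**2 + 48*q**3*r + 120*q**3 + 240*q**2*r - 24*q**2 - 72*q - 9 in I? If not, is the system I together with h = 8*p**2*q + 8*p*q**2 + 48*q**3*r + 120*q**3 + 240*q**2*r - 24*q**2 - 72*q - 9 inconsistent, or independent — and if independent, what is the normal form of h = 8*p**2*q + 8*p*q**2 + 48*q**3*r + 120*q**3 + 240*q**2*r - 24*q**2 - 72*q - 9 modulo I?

First compute the reduced Gröbner basis of I by Buchberger's algorithm.
f_1 = 1/3*p*q + 2*q**2*r - q, LT = p*q.
f_2 = -2*p*r + 5*q + 4*r, LT = p*r.

S(f_1,f_2): lcm = p*q*r. S = 6*q**2*r**2 + 5/2*q**2 - q*r.
  leading term q**2*r**2: no divisor's leading term divides it; move 6*q**2*r**2 to the remainder.
  leading term q**2: no divisor's leading term divides it; move 5/2*q**2 to the remainder.
  leading term q*r: no divisor's leading term divides it; move -q*r to the remainder.
  remainder 6*q**2*r**2 + 5/2*q**2 - q*r ≠ 0; add k_3 = 6*q**2*r**2 + 5/2*q**2 - q*r to the basis.

The other S-polynomials (S(f_1,k_3), S(f_2,k_3)) all reduce to 0 modulo the current basis, so we have a Gröbner basis.
Inter-reduce: drop elements whose leading term is divisible by another's, tail-reduce, and make monic.
Reduced Gröbner basis: {p*q + 6*q**2*r - 3*q, p*r - 5/2*q - 2*r, q**2*r**2 + 5/12*q**2 - 1/6*q*r}.
Label its elements g_1 = p*q + 6*q**2*r - 3*q, g_2 = p*r - 5/2*q - 2*r, g_3 = q**2*r**2 + 5/12*q**2 - 1/6*q*r.

Reduce h = 8*p**2*q + 8*p*q**2 + 48*q**3*r + 120*q**3 + 240*q**2*r - 24*q**2 - 72*q - 9 modulo G:
  leading term p**2*q: subtract (8*p)·g_1 from 8*p**2*q + 8*p*q**2 + 48*q**3*r + 120*q**3 + 240*q**2*r - 24*q**2 - 72*q - 9 → -48*p*q**2*r + 8*p*q**2 + 24*p*q + 48*q**3*r + 120*q**3 + 240*q**2*r - 24*q**2 - 72*q - 9
  leading term p*q**2*r: subtract (-48*q*r)·g_1 from -48*p*q**2*r + 8*p*q**2 + 24*p*q + 48*q**3*r + 120*q**3 + 240*q**2*r - 24*q**2 - 72*q - 9 → 8*p*q**2 + 24*p*q + 288*q**3*r**2 + 48*q**3*r + 120*q**3 + 96*q**2*r - 24*q**2 - 72*q - 9
  leading term p*q**2: subtract (8*q)·g_1 from 8*p*q**2 + 24*p*q + 288*q**3*r**2 + 48*q**3*r + 120*q**3 + 96*q**2*r - 24*q**2 - 72*q - 9 → 24*p*q + 288*q**3*r**2 + 120*q**3 + 96*q**2*r - 72*q - 9
  leading term p*q: subtract (24)·g_1 from 24*p*q + 288*q**3*r**2 + 120*q**3 + 96*q**2*r - 72*q - 9 → 288*q**3*r**2 + 120*q**3 - 48*q**2*r - 9
  leading term q**3*r**2: subtract (288*q)·g_3 from 288*q**3*r**2 + 120*q**3 - 48*q**2*r - 9 → -9
  leading term 1: no divisor's leading term divides it; move -9 to the remainder.
  normal form = -9.
The normal form is nonzero, so h ∉ I. Since h minus its normal form lies in I, I + (h) = I + (n) where n = -9; decide whether this ideal is the whole ring.
Here n = -9 is a nonzero constant, hence a unit: 1 ∈ I + (h), the Gröbner basis of I + (h) is {1}, and the enlarged system has no common solution — adjoining h is inconsistent.

Adjoining 8*p**2*q + 8*p*q**2 + 48*q**3*r + 120*q**3 + 240*q**2*r - 24*q**2 - 72*q - 9 makes the ideal the whole ring: the system is inconsistent.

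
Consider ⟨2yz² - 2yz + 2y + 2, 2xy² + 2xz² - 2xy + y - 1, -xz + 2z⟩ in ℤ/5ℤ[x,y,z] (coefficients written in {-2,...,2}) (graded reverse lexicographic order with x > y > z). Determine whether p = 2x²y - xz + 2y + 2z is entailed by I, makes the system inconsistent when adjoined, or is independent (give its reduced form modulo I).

2x²y - xz + 2y + 2z lies in I (it reduces to 0).

First compute the reduced Gröbner basis of I by Buchberger's algorithm.
f_1 = 2yz² - 2yz + 2y + 2, LT = yz².
f_2 = 2xy² + 2xz² - 2xy + y - 1, LT = xy².
f_3 = -xz + 2z, LT = xz.

S(f_1,f_2): lcm = xy²z². S = -xz⁴ - xy²z + xyz² + xy² + 2yz² + xy - 2z².
  leading term xz⁴: subtract (z³)·f_3 from -xz⁴ - xy²z + xyz² + xy² + 2yz² + xy - 2z² → -xy²z + xyz² - 2z⁴ + xy² + 2yz² + xy - 2z²
  leading term xy²z: subtract (2z)·f_2 from -xy²z + xyz² - 2z⁴ + xy² + 2yz² + xy - 2z² → xyz² + xz³ - 2z⁴ + xy² - xyz + 2yz² + xy - 2yz - 2z² + 2z
  leading term xyz²: subtract (-2x)·f_1 from xyz² + xz³ - 2z⁴ + xy² - xyz + 2yz² + xy - 2yz - 2z² + 2z → xz³ - 2z⁴ + xy² + 2yz² - 2yz - 2z² - x + 2z
  leading term xz³: subtract (-z²)·f_3 from xz³ - 2z⁴ + xy² + 2yz² - 2yz - 2z² - x + 2z → -2z⁴ + xy² + 2yz² + 2z³ - 2yz - 2z² - x + 2z
  leading term z⁴: no divisor's leading term divides it; move -2z⁴ to the remainder.
  leading term xy²: subtract (-2)·f_2 from xy² + 2yz² + 2z³ - 2yz - 2z² - x + 2z → -xz² + 2yz² + 2z³ + xy - 2yz - 2z² - x + 2y + 2z - 2
  leading term xz²: subtract (z)·f_3 from -xz² + 2yz² + 2z³ + xy - 2yz - 2z² - x + 2y + 2z - 2 → 2yz² + 2z³ + xy - 2yz + z² - x + 2y + 2z - 2
  leading term yz²: subtract (1)·f_1 from 2yz² + 2z³ + xy - 2yz + z² - x + 2y + 2z - 2 → 2z³ + xy + z² - x + 2z + 1
  leading term z³: no divisor's leading term divides it; move 2z³ to the remainder.
  leading term xy: no divisor's leading term divides it; move xy to the remainder.
  leading term z²: no divisor's leading term divides it; move z² to the remainder.
  leading term x: no divisor's leading term divides it; move -x to the remainder.
  leading term z: no divisor's leading term divides it; move 2z to the remainder.
  leading term 1: no divisor's leading term divides it; move 1 to the remainder.
  remainder -2z⁴ + 2z³ + xy + z² - x + 2z + 1 ≠ 0; add h_4 = -2z⁴ + 2z³ + xy + z² - x + 2z + 1 to the basis.

S(f_1,f_3): lcm = xyz². S = -xyz + 2yz² + xy + x.
  leading term xyz: subtract (y)·f_3 from -xyz + 2yz² + xy + x → 2yz² + xy - 2yz + x
  leading term yz²: subtract (1)·f_1 from 2yz² + xy - 2yz + x → xy + x - 2y - 2
  leading term xy: no divisor's leading term divides it; move xy to the remainder.
  leading term x: no divisor's leading term divides it; move x to the remainder.
  leading term y: no divisor's leading term divides it; move -2y to the remainder.
  leading term 1: no divisor's leading term divides it; move -2 to the remainder.
  remainder xy + x - 2y - 2 ≠ 0; add h_5 = xy + x - 2y - 2 to the basis.

S(f_2,f_3): lcm = xy²z. S = xz³ - xyz + 2y²z - 2yz + 2z.
  leading term xz³: subtract (-z²)·f_3 from xz³ - xyz + 2y²z - 2yz + 2z → -xyz + 2y²z + 2z³ - 2yz + 2z
  leading term xyz: subtract (y)·f_3 from -xyz + 2y²z + 2z³ - 2yz + 2z → 2y²z + 2z³ + yz + 2z
  leading term y²z: no divisor's leading term divides it; move 2y²z to the remainder.
  leading term z³: no divisor's leading term divides it; move 2z³ to the remainder.
  leading term yz: no divisor's leading term divides it; move yz to the remainder.
  leading term z: no divisor's leading term divides it; move 2z to the remainder.
  remainder 2y²z + 2z³ + yz + 2z ≠ 0; add h_6 = 2y²z + 2z³ + yz + 2z to the basis.

S(f_3,h_4): lcm = xz⁴. S = xz³ - 2z⁴ - 2x²y - 2xz² + 2x² + xz - 2x.
  leading term xz³: subtract (-z²)·f_3 from xz³ - 2z⁴ - 2x²y - 2xz² + 2x² + xz - 2x → -2z⁴ - 2x²y - 2xz² + 2z³ + 2x² + xz - 2x
  leading term z⁴: subtract (1)·h_4 from -2z⁴ - 2x²y - 2xz² + 2z³ + 2x² + xz - 2x → -2x²y - 2xz² + 2x² - xy + xz - z² - x - 2z - 1
  leading term x²y: subtract (-2x)·h_5 from -2x²y - 2xz² + 2x² - xy + xz - z² - x - 2z - 1 → -2xz² - x² + xz - z² - 2z - 1
  leading term xz²: subtract (2z)·f_3 from -2xz² - x² + xz - z² - 2z - 1 → -x² + xz - 2z - 1
  leading term x²: no divisor's leading term divides it; move -x² to the remainder.
  leading term xz: subtract (-1)·f_3 from xz - 2z - 1 → -1
  leading term 1: no divisor's leading term divides it; move -1 to the remainder.
  remainder -x² - 1 ≠ 0; add h_7 = -x² - 1 to the basis.

S(f_2,h_5): lcm = xy². S = xz² - 2xy + 2y² + 2.
  leading term xz²: subtract (-z)·f_3 from xz² - 2xy + 2y² + 2 → -2xy + 2y² + 2z² + 2
  leading term xy: subtract (-2)·h_5 from -2xy + 2y² + 2z² + 2 → 2y² + 2z² + 2x + y - 2
  leading term y²: no divisor's leading term divides it; move 2y² to the remainder.
  leading term z²: no divisor's leading term divides it; move 2z² to the remainder.
  leading term x: no divisor's leading term divides it; move 2x to the remainder.
  leading term y: no divisor's leading term divides it; move y to the remainder.
  leading term 1: no divisor's leading term divides it; move -2 to the remainder.
  remainder 2y² + 2z² + 2x + y - 2 ≠ 0; add h_8 = 2y² + 2z² + 2x + y - 2 to the basis.

The other S-polynomials (S(f_1,h_4), S(f_2,h_4), S(f_1,h_5), S(f_3,h_5), S(h_4,h_5), S(f_1,h_6), S(f_2,h_6), S(f_3,h_6), S(h_4,h_6), S(h_5,h_6), S(f_1,h_7), S(f_2,h_7), S(f_3,h_7), S(h_4,h_7), S(h_5,h_7), S(h_6,h_7), S(f_1,h_8), S(f_2,h_8), S(f_3,h_8), S(h_4,h_8), S(h_5,h_8), S(h_6,h_8), S(h_7,h_8)) all reduce to 0 modulo the current basis, so we have a Gröbner basis.
Inter-reduce: drop elements whose leading term is divisible by another's, tail-reduce, and make monic.
Reduced Gröbner basis: {z⁴ - z³ + 2z² + x - y - z + 1, yz² - yz + y + 1, x² + 1, xy + x - 2y - 2, y² + z² + x - 2y - 1, xz - 2z}.
Label its elements g_1 = z⁴ - z³ + 2z² + x - y - z + 1, g_2 = yz² - yz + y + 1, g_3 = x² + 1, g_4 = xy + x - 2y - 2, g_5 = y² + z² + x - 2y - 1, g_6 = xz - 2z.

Reduce p = 2x²y - xz + 2y + 2z modulo G:
  leading term x²y: subtract (2y)·g_3 from 2x²y - xz + 2y + 2z → -xz + 2z
  leading term xz: subtract (-1)·g_6 from -xz + 2z → 0
  normal form = 0.
Since the normal form is 0, p ∈ I.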